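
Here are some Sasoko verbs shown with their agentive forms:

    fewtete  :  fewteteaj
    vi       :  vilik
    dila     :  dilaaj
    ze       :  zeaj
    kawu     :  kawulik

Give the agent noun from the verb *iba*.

ibaaj

The pattern is height harmony: -lik when the last vowel of the stem is a high vowel (*vi*, *kawu*); -aj when the last vowel of the stem is a non-high vowel (*fewtete*, *dila*, *ze*).
*iba*: last vowel = /a/, a non-high vowel → -aj → *ibaaj*.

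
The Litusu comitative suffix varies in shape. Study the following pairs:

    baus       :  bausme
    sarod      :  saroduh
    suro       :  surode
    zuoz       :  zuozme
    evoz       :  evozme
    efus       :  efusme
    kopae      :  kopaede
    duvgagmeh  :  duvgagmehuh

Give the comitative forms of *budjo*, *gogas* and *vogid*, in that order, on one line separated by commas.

Looking at the final sound of each stem: -me when the stem ends in a sibilant (*baus*, *zuoz*, *evoz*, *efus*); -uh when the stem ends in a non-sibilant consonant (*sarod*, *duvgagmeh*); -de when the stem ends in a vowel (*suro*, *kopae*).
The final sound of *budjo* is /o/, which is a vowel, so the suffix is -de, giving *budjode*.
*gogas*: final sound = /s/, a sibilant → -me → *gogasme*.
The final sound of *vogid* is /d/, which is a non-sibilant consonant, so the suffix is -uh, giving *vogiduh*.

budjode, gogasme, vogiduh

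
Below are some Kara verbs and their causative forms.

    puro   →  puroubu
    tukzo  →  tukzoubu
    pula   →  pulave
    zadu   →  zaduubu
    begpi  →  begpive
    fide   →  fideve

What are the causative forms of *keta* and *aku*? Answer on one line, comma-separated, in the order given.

The alternation tracks the last vowel of the stem — -ubu when the last vowel of the stem is a rounded vowel (*puro*, *tukzo*, *zadu*); -ve when the last vowel of the stem is an unrounded vowel (*pula*, *begpi*, *fide*).
*keta* — last vowel /a/ (an unrounded vowel) → -ve → *ketave*.
*aku* — last vowel /u/ (a rounded vowel) → -ubu → *akuubu*.

ketave, akuubu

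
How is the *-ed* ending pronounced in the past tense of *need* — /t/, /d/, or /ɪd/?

/ɪd/

The stem *need* ends in /t/ or /d/.
The -ed suffix is realized as /ɪd/ after /t, d/; as /t/ after other voiceless consonants; and as /d/ after other voiced sounds.
So -ed on *need* is pronounced /ɪd/.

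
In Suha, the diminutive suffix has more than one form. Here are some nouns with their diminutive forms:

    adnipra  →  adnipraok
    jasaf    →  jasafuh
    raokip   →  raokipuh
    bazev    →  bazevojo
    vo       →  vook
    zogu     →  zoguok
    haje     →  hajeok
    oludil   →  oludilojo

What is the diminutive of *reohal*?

reohalojo

The pattern is voicing of the final sound: -uh when the stem ends in a voiceless consonant (*jasaf*, *raokip*); -ojo when the stem ends in a voiced consonant (*bazev*, *oludil*); -ok when the stem ends in a vowel (*adnipra*, *vo*, *zogu*, *haje*).
Since the final sound of *reohal* is /l/ (a voiced consonant), it takes -ojo, giving *reohalojo*.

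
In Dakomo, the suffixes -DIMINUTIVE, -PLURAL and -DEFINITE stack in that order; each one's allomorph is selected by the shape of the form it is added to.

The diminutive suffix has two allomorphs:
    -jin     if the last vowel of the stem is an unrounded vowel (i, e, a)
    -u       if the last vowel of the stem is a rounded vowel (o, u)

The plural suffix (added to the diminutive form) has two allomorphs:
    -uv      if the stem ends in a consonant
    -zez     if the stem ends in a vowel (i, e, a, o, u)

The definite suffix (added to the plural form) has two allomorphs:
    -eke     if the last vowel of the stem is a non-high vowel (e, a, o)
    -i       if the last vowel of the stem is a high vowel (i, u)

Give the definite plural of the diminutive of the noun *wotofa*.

wotofajinuvi

*wotofa* — last vowel /a/ (an unrounded vowel) → -jin → *wotofajin*.
The diminutive form *wotofajin*: final sound = /n/, a consonant → -uv → *wotofajinuv*.
The plural form *wotofajinuv*: last vowel = /u/, a high vowel → -i → *wotofajinuvi*.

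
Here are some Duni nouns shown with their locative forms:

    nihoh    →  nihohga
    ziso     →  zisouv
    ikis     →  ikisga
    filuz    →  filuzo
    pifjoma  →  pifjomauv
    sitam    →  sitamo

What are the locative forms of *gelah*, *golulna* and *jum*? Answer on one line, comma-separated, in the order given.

gelahga, golulnauv, jumo

The pattern is voicing of the final sound: -ga when the stem ends in a voiceless consonant (*nihoh*, *ikis*); -o when the stem ends in a voiced consonant (*filuz*, *sitam*); -uv when the stem ends in a vowel (*ziso*, *pifjoma*).
*gelah*: final sound = /h/, a voiceless consonant → -ga → *gelahga*.
*golulna*: final sound = /a/, a vowel → -uv → *golulnauv*.
Since the final sound of *jum* is /m/ (a voiced consonant), it takes -o, giving *jumo*.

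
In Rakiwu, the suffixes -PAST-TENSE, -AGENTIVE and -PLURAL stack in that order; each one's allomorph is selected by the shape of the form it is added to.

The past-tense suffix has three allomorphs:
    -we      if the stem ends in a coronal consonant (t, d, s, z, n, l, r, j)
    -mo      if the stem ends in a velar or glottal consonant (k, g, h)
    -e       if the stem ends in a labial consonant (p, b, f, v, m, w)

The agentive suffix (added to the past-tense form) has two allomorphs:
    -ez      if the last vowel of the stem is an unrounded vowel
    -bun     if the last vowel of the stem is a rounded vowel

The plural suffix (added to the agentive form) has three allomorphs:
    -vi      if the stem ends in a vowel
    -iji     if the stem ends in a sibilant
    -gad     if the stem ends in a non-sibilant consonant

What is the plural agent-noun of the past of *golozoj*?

Since the final consonant of *golozoj* is /j/ (coronal), it takes -we, giving *golozojwe*.
The last vowel of the past-tense form *golozojwe* is /e/, which is an unrounded vowel, so the agentive suffix is -ez, giving *golozojweez*.
The final sound of the agentive form *golozojweez* is /z/, which is a sibilant, so the plural suffix is -iji, giving *golozojweeziji*.

golozojweeziji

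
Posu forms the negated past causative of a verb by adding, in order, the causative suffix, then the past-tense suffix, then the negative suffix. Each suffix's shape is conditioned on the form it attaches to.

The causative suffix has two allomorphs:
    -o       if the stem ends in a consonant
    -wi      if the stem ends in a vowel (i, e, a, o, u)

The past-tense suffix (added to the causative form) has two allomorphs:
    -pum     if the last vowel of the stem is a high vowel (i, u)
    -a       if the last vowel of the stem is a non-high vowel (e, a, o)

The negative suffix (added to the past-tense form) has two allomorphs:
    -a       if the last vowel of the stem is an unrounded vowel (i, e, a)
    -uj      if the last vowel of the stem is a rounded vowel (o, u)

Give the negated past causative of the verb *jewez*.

Since the final sound of *jewez* is /z/ (a consonant), it takes -o, giving *jewezo*.
Since the last vowel of the causative form *jewezo* is /o/ (a non-high vowel), it takes -a, giving *jewezoa*.
The past-tense form *jewezoa* — last vowel /a/ (an unrounded vowel) → -a → *jewezoaa*.

jewezoaa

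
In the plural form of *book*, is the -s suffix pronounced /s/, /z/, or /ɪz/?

The stem *book* ends in a voiceless non-sibilant consonant.
The plural suffix surfaces as /ɪz/ after sibilants, /s/ after other voiceless consonants, and /z/ after other voiced sounds.
So the plural -s on *book* is pronounced /s/.

/s/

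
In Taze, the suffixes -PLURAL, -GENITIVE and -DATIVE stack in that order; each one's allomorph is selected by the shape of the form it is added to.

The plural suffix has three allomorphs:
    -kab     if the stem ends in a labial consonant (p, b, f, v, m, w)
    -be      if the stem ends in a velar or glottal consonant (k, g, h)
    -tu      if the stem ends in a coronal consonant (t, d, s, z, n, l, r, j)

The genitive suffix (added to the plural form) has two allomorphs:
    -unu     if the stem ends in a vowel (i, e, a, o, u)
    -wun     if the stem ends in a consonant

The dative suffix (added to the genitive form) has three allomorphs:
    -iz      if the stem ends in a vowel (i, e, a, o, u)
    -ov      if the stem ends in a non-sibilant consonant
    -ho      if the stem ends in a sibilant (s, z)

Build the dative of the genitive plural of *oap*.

Since the final consonant of *oap* is /p/ (labial), it takes -kab, giving *oapkab*.
Since the final sound of the plural form *oapkab* is /b/ (a consonant), it takes -wun, giving *oapkabwun*.
The genitive form *oapkabwun*: final sound = /n/, a non-sibilant consonant → -ov → *oapkabwunov*.

oapkabwunov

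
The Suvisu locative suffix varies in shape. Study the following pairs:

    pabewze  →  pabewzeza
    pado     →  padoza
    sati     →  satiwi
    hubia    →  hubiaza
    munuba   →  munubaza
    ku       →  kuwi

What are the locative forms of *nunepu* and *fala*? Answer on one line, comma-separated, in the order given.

The pattern is height harmony: -wi when the last vowel of the stem is a high vowel (*sati*, *ku*); -za when the last vowel of the stem is a non-high vowel (*pabewze*, *pado*, *hubia*, *munuba*).
*nunepu*: last vowel = /u/, a high vowel → -wi → *nunepuwi*.
*fala* — last vowel /a/ (a non-high vowel) → -za → *falaza*.

nunepuwi, falaza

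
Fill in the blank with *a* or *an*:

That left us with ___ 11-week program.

an

The indefinite article is chosen by the initial *sound* of the following word, not its spelling.
The number *11* is spoken "eleven", beginning with /ɪˈlɛvən/ — a vowel sound.
So the article is *an*: That left us with an 11-week program.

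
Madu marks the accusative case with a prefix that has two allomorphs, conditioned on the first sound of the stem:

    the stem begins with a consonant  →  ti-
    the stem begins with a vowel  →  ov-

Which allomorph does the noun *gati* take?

Since the first sound of *gati* is /g/ (a consonant), it takes ti-.

ti-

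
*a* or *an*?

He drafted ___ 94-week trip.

a

The indefinite article is chosen by the initial *sound* of the following word, not its spelling.
The number *94* is spoken "ninety-…", beginning with /ˈnaɪnti/ — a consonant sound.
So the article is *a*: He drafted a 94-week trip.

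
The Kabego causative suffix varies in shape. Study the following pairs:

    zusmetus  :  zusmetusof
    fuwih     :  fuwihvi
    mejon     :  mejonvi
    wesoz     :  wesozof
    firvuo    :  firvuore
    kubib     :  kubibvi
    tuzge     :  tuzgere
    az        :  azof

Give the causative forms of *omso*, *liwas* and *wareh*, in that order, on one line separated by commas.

omsore, liwasof, warehvi

Looking at the final sound of each stem: -of when the stem ends in a sibilant (*zusmetus*, *wesoz*, *az*); -vi when the stem ends in a non-sibilant consonant (*fuwih*, *mejon*, *kubib*); -re when the stem ends in a vowel (*firvuo*, *tuzge*).
*omso*: final sound = /o/, a vowel → -re → *omsore*.
*liwas*: final sound = /s/, a sibilant → -of → *liwasof*.
Since the final sound of *wareh* is /h/ (a non-sibilant consonant), it takes -vi, giving *warehvi*.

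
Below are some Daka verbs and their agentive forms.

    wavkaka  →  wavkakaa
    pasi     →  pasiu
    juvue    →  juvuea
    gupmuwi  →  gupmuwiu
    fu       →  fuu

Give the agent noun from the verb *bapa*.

The suffix is conditioned by the last vowel: -u when the last vowel of the stem is a high vowel (*pasi*, *gupmuwi*, *fu*); -a when the last vowel of the stem is a non-high vowel (*wavkaka*, *juvue*).
*bapa*: last vowel = /a/, a non-high vowel → -a → *bapaa*.

bapaa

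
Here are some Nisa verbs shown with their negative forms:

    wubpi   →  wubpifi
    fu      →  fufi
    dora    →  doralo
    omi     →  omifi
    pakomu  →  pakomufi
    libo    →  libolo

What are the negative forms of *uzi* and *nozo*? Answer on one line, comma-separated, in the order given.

uzifi, nozolo

The suffix is conditioned by the last vowel: -fi when the last vowel of the stem is a high vowel (*wubpi*, *fu*, *omi*, *pakomu*); -lo when the last vowel of the stem is a non-high vowel (*dora*, *libo*).
*uzi*: last vowel = /i/, a high vowel → -fi → *uzifi*.
Since the last vowel of *nozo* is /o/ (a non-high vowel), it takes -lo, giving *nozolo*.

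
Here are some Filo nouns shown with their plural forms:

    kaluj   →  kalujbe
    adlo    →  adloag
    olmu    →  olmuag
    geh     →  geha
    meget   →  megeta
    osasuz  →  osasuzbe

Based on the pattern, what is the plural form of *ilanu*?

Looking at the final sound of each stem: -a when the stem ends in a voiceless consonant (*geh*, *meget*); -be when the stem ends in a voiced consonant (*kaluj*, *osasuz*); -ag when the stem ends in a vowel (*adlo*, *olmu*).
The final sound of *ilanu* is /u/, which is a vowel, so the suffix is -ag, giving *ilanuag*.

ilanuag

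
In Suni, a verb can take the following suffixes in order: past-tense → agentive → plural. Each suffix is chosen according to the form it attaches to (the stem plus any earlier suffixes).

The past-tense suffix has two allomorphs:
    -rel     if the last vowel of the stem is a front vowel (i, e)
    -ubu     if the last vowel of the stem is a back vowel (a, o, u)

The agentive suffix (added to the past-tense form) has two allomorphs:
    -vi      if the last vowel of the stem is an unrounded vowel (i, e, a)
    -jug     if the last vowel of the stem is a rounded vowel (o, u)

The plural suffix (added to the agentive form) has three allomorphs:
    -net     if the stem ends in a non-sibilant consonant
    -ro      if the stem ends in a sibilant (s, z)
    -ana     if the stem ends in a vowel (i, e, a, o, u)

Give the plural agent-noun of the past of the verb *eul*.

The last vowel of *eul* is /u/, which is a back vowel, so the past-tense suffix is -ubu, giving *eulubu*.
The last vowel of the past-tense form *eulubu* is /u/, which is a rounded vowel, so the agentive suffix is -jug, giving *eulubujug*.
The agentive form *eulubujug* — final sound /g/ (a non-sibilant consonant) → -net → *eulubujugnet*.

eulubujugnet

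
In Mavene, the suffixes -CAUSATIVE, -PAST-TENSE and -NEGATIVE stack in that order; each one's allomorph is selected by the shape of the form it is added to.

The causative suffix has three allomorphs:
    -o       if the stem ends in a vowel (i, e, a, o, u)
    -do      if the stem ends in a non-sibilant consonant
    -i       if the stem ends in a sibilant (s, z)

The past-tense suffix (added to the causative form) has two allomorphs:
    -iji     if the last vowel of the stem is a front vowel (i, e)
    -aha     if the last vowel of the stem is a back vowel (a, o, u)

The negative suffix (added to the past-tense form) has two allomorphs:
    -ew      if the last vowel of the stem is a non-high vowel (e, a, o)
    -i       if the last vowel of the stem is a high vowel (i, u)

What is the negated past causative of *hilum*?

Since the final sound of *hilum* is /m/ (a non-sibilant consonant), it takes -do, giving *hilumdo*.
The causative form *hilumdo* — last vowel /o/ (a back vowel) → -aha → *hilumdoaha*.
The last vowel of the past-tense form *hilumdoaha* is /a/, which is a non-high vowel, so the negative suffix is -ew, giving *hilumdoahaew*.

hilumdoahaew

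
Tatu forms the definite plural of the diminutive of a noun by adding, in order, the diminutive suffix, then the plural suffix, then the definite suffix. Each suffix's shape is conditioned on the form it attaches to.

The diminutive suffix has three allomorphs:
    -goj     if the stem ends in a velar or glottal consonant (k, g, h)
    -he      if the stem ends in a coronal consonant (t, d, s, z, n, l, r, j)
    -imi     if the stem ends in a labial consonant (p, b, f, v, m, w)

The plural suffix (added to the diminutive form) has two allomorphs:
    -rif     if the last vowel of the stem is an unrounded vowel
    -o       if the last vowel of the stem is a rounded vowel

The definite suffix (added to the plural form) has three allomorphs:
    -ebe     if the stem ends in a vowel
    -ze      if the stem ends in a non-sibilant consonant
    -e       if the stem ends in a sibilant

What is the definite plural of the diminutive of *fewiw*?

The final consonant of *fewiw* is /w/, which is labial, so the diminutive suffix is -imi, giving *fewiwimi*.
The diminutive form *fewiwimi* — last vowel /i/ (an unrounded vowel) → -rif → *fewiwimirif*.
The final sound of the plural form *fewiwimirif* is /f/, which is a non-sibilant consonant, so the definite suffix is -ze, giving *fewiwimirifze*.

fewiwimirifze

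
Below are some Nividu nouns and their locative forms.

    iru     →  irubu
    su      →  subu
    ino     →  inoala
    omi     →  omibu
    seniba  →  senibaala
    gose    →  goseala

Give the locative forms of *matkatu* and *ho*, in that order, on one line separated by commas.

The suffix is conditioned by the last vowel: -bu when the last vowel of the stem is a high vowel (*iru*, *su*, *omi*); -ala when the last vowel of the stem is a non-high vowel (*ino*, *seniba*, *gose*).
*matkatu*: last vowel = /u/, a high vowel → -bu → *matkatubu*.
The last vowel of *ho* is /o/, which is a non-high vowel, so the suffix is -ala, giving *hoala*.

matkatubu, hoala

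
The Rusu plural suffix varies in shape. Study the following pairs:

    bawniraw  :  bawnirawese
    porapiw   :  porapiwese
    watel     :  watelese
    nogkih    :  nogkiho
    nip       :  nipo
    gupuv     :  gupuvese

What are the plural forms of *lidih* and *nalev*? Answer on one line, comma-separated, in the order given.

The alternation tracks the final consonant of the stem — -o when the stem ends in a voiceless consonant (*nogkih*, *nip*); -ese when the stem ends in a voiced consonant (*bawniraw*, *porapiw*, *watel*, *gupuv*).
The final consonant of *lidih* is /h/, which is voiceless, so the suffix is -o, giving *lidiho*.
Since the final consonant of *nalev* is /v/ (voiced), it takes -ese, giving *nalevese*.

lidiho, nalevese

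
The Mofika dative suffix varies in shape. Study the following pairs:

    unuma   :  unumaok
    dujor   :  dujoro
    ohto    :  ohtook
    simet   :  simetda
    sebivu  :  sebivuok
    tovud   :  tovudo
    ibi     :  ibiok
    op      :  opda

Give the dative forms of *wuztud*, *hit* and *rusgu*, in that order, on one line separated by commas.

The pattern is voicing of the final sound: -da when the stem ends in a voiceless consonant (*simet*, *op*); -o when the stem ends in a voiced consonant (*dujor*, *tovud*); -ok when the stem ends in a vowel (*unuma*, *ohto*, *sebivu*, *ibi*).
*wuztud*: final sound = /d/, a voiced consonant → -o → *wuztudo*.
*hit*: final sound = /t/, a voiceless consonant → -da → *hitda*.
The final sound of *rusgu* is /u/, which is a vowel, so the suffix is -ok, giving *rusguok*.

wuztudo, hitda, rusguok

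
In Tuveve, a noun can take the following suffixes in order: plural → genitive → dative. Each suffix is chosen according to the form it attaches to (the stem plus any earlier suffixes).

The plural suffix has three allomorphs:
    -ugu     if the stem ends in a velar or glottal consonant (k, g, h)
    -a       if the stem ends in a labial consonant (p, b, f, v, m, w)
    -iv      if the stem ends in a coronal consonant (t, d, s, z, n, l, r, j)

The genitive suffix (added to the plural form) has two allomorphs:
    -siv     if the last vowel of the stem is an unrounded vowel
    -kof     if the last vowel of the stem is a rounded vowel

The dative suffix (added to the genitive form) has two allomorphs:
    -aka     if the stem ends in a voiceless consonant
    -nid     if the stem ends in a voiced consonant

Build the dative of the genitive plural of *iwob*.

iwobasivnid

The final consonant of *iwob* is /b/, which is labial, so the plural suffix is -a, giving *iwoba*.
The last vowel of the plural form *iwoba* is /a/, which is an unrounded vowel, so the genitive suffix is -siv, giving *iwobasiv*.
The genitive form *iwobasiv*: final consonant = /v/, voiced → -nid → *iwobasivnid*.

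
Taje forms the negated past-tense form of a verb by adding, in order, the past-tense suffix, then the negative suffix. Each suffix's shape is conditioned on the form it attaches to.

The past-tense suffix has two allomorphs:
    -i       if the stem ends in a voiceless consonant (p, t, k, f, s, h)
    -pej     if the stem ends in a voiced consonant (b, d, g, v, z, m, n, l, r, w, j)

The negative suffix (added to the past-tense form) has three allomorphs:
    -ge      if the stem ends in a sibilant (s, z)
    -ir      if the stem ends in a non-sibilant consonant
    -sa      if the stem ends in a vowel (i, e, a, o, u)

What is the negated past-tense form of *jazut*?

*jazut* — final consonant /t/ (voiceless) → -i → *jazuti*.
The past-tense form *jazuti* — final sound /i/ (a vowel) → -sa → *jazutisa*.

jazutisa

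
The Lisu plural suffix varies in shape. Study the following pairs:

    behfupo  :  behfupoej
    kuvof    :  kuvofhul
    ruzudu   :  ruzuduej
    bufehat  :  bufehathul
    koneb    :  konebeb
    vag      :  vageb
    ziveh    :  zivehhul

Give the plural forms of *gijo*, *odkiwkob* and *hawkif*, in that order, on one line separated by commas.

The suffix is conditioned by the final sound: -hul when the stem ends in a voiceless consonant (*kuvof*, *bufehat*, *ziveh*); -eb when the stem ends in a voiced consonant (*koneb*, *vag*); -ej when the stem ends in a vowel (*behfupo*, *ruzudu*).
The final sound of *gijo* is /o/, which is a vowel, so the suffix is -ej, giving *gijoej*.
The final sound of *odkiwkob* is /b/, which is a voiced consonant, so the suffix is -eb, giving *odkiwkobeb*.
Since the final sound of *hawkif* is /f/ (a voiceless consonant), it takes -hul, giving *hawkifhul*.

gijoej, odkiwkobeb, hawkifhul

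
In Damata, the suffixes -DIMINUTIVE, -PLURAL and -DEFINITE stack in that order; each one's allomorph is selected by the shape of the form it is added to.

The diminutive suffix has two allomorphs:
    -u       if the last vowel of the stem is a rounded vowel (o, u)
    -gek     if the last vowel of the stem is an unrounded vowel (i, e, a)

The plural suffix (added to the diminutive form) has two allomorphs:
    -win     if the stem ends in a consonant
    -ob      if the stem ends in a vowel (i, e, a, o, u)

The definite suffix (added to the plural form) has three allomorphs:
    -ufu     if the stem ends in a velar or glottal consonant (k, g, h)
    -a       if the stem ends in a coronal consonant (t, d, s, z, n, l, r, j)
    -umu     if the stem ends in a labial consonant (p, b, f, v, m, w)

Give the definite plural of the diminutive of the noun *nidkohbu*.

nidkohbuuobumu

The last vowel of *nidkohbu* is /u/, which is a rounded vowel, so the diminutive suffix is -u, giving *nidkohbuu*.
Since the final sound of the diminutive form *nidkohbuu* is /u/ (a vowel), it takes -ob, giving *nidkohbuuob*.
The plural form *nidkohbuuob* — final consonant /b/ (labial) → -umu → *nidkohbuuobumu*.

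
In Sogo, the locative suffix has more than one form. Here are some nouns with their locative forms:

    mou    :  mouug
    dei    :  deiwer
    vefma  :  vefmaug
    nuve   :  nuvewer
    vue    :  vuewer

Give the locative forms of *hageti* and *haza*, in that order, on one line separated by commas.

The pattern is front/back vowel harmony: -wer when the last vowel of the stem is a front vowel (*dei*, *nuve*, *vue*); -ug when the last vowel of the stem is a back vowel (*mou*, *vefma*).
*hageti*: last vowel = /i/, a front vowel → -wer → *hagetiwer*.
*haza*: last vowel = /a/, a back vowel → -ug → *hazaug*.

hagetiwer, hazaug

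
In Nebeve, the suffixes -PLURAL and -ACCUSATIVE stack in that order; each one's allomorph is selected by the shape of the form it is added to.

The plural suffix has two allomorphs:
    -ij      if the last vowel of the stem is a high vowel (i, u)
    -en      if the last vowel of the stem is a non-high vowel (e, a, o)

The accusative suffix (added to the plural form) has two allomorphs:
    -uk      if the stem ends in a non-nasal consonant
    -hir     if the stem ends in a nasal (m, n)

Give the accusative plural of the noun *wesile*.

wesileenhir

The last vowel of *wesile* is /e/, which is a non-high vowel, so the plural suffix is -en, giving *wesileen*.
The final consonant of the plural form *wesileen* is /n/, which is a nasal, so the accusative suffix is -hir, giving *wesileenhir*.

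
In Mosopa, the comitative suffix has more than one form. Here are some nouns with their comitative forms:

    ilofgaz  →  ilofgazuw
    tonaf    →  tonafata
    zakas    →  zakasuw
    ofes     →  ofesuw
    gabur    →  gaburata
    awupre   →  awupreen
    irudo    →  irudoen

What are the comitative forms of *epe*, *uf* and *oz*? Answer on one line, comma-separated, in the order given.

epeen, ufata, ozuw

Looking at the final sound of each stem: -uw when the stem ends in a sibilant (*ilofgaz*, *zakas*, *ofes*); -ata when the stem ends in a non-sibilant consonant (*tonaf*, *gabur*); -en when the stem ends in a vowel (*awupre*, *irudo*).
*epe*: final sound = /e/, a vowel → -en → *epeen*.
Since the final sound of *uf* is /f/ (a non-sibilant consonant), it takes -ata, giving *ufata*.
*oz* — final sound /z/ (a sibilant) → -uw → *ozuw*.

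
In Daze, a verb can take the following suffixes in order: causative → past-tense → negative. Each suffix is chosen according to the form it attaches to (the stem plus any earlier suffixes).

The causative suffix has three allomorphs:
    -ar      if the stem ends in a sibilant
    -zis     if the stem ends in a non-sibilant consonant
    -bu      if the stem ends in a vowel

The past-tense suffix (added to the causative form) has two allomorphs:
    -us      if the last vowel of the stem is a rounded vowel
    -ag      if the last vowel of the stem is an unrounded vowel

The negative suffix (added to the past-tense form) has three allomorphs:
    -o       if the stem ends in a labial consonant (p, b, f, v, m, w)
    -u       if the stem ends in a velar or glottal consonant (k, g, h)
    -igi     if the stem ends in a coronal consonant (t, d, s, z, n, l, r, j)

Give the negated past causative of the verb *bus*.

busaragu

Since the final sound of *bus* is /s/ (a sibilant), it takes -ar, giving *busar*.
The causative form *busar* — last vowel /a/ (an unrounded vowel) → -ag → *busarag*.
The final consonant of the past-tense form *busarag* is /g/, which is velar/glottal, so the negative suffix is -u, giving *busaragu*.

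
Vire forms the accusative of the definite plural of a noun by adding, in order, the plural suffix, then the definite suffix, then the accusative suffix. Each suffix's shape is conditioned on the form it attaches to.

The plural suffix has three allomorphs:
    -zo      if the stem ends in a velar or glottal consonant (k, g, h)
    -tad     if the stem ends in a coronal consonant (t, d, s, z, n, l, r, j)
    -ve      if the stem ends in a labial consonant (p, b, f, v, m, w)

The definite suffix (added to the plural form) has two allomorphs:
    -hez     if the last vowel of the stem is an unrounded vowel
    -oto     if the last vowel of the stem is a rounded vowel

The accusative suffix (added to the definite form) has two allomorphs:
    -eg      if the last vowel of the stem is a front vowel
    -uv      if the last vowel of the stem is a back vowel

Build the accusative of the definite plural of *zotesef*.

zotesefvehezeg

The final consonant of *zotesef* is /f/, which is labial, so the plural suffix is -ve, giving *zotesefve*.
The plural form *zotesefve* — last vowel /e/ (an unrounded vowel) → -hez → *zotesefvehez*.
The definite form *zotesefvehez*: last vowel = /e/, a front vowel → -eg → *zotesefvehezeg*.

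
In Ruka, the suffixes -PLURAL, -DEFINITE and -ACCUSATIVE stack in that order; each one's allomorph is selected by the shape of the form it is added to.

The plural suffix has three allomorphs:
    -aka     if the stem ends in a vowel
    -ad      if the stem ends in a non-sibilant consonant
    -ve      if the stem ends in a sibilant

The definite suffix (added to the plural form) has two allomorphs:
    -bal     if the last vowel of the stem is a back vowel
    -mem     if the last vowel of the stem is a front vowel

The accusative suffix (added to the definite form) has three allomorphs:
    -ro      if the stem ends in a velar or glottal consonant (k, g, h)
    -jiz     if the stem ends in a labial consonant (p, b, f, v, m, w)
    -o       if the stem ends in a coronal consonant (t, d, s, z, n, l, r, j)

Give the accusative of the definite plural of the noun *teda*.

tedaakabalo

Since the final sound of *teda* is /a/ (a vowel), it takes -aka, giving *tedaaka*.
The plural form *tedaaka* — last vowel /a/ (a back vowel) → -bal → *tedaakabal*.
The final consonant of the definite form *tedaakabal* is /l/, which is coronal, so the accusative suffix is -o, giving *tedaakabalo*.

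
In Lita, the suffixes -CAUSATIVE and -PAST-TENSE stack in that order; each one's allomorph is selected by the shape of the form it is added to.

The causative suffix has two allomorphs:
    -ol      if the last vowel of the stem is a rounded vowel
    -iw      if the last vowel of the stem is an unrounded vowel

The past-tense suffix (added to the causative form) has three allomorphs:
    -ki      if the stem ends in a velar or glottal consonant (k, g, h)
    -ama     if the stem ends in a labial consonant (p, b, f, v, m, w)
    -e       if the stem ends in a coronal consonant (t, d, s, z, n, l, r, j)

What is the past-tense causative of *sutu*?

sutuole

*sutu* — last vowel /u/ (a rounded vowel) → -ol → *sutuol*.
The causative form *sutuol* — final consonant /l/ (coronal) → -e → *sutuole*.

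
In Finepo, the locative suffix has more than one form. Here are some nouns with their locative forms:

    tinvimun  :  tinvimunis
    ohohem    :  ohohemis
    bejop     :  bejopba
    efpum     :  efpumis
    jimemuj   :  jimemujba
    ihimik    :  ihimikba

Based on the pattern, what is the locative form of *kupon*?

kuponis

The pattern is nasality of the final consonant: -is when the stem ends in a nasal (*tinvimun*, *ohohem*, *efpum*); -ba when the stem ends in a non-nasal consonant (*bejop*, *jimemuj*, *ihimik*).
Since the final consonant of *kupon* is /n/ (a nasal), it takes -is, giving *kuponis*.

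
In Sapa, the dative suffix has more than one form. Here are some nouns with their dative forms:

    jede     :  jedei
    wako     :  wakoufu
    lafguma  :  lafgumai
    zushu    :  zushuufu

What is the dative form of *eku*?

ekuufu

The suffix is conditioned by the last vowel: -ufu when the last vowel of the stem is a rounded vowel (*wako*, *zushu*); -i when the last vowel of the stem is an unrounded vowel (*jede*, *lafguma*).
Since the last vowel of *eku* is /u/ (a rounded vowel), it takes -ufu, giving *ekuufu*.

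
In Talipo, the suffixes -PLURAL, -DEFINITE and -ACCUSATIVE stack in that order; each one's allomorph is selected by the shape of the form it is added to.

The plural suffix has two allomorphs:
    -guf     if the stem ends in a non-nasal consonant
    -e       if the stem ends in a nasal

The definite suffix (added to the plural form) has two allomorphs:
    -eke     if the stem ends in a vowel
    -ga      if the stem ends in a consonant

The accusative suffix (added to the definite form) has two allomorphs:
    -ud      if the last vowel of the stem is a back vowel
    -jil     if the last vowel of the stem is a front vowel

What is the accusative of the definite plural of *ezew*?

*ezew*: final consonant = /w/, non-nasal → -guf → *ezewguf*.
The final sound of the plural form *ezewguf* is /f/, which is a consonant, so the definite suffix is -ga, giving *ezewgufga*.
The definite form *ezewgufga* — last vowel /a/ (a back vowel) → -ud → *ezewgufgaud*.

ezewgufgaud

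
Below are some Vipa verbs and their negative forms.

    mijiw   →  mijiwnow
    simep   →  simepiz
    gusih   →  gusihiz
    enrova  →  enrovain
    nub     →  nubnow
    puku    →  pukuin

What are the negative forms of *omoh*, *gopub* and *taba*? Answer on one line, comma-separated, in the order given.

The alternation tracks the final sound of the stem — -iz when the stem ends in a voiceless consonant (*simep*, *gusih*); -now when the stem ends in a voiced consonant (*mijiw*, *nub*); -in when the stem ends in a vowel (*enrova*, *puku*).
The final sound of *omoh* is /h/, which is a voiceless consonant, so the suffix is -iz, giving *omohiz*.
Since the final sound of *gopub* is /b/ (a voiced consonant), it takes -now, giving *gopubnow*.
The final sound of *taba* is /a/, which is a vowel, so the suffix is -in, giving *tabain*.

omohiz, gopubnow, tabain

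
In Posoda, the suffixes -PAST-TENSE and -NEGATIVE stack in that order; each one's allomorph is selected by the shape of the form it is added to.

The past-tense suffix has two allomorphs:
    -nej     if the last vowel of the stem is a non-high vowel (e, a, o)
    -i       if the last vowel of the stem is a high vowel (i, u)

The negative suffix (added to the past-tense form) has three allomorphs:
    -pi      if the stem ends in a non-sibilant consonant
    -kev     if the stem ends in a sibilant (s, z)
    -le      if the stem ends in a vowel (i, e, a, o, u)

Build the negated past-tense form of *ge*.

*ge*: last vowel = /e/, a non-high vowel → -nej → *genej*.
Since the final sound of the past-tense form *genej* is /j/ (a non-sibilant consonant), it takes -pi, giving *genejpi*.

genejpi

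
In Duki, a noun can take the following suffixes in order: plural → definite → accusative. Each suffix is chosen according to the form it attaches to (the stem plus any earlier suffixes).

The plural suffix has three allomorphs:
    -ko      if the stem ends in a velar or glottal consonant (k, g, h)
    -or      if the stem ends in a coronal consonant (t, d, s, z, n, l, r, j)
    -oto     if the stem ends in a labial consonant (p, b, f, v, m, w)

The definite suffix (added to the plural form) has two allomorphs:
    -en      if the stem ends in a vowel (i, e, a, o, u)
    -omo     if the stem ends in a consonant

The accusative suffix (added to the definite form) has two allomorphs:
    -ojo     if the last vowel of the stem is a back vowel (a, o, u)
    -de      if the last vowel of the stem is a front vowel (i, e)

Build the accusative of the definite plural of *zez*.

zezoromoojo

The final consonant of *zez* is /z/, which is coronal, so the plural suffix is -or, giving *zezor*.
The plural form *zezor*: final sound = /r/, a consonant → -omo → *zezoromo*.
The definite form *zezoromo*: last vowel = /o/, a back vowel → -ojo → *zezoromoojo*.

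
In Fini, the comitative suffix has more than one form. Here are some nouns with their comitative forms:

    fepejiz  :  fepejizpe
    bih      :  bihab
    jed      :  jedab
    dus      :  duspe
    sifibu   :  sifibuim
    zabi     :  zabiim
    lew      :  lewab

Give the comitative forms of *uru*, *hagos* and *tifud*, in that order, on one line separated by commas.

uruim, hagospe, tifudab

The suffix is conditioned by the final sound: -pe when the stem ends in a sibilant (*fepejiz*, *dus*); -ab when the stem ends in a non-sibilant consonant (*bih*, *jed*, *lew*); -im when the stem ends in a vowel (*sifibu*, *zabi*).
The final sound of *uru* is /u/, which is a vowel, so the suffix is -im, giving *uruim*.
Since the final sound of *hagos* is /s/ (a sibilant), it takes -pe, giving *hagospe*.
*tifud* — final sound /d/ (a non-sibilant consonant) → -ab → *tifudab*.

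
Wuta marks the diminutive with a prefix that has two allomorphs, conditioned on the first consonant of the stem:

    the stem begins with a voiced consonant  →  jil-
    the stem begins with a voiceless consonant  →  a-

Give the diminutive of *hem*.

ahem

*hem*: first consonant = /h/, voiceless → a- → *ahem*.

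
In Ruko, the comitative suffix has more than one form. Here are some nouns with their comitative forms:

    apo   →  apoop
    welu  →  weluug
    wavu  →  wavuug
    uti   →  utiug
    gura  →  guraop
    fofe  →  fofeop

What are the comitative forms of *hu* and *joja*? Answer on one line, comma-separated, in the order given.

Looking at the last vowel of each stem: -ug when the last vowel of the stem is a high vowel (*welu*, *wavu*, *uti*); -op when the last vowel of the stem is a non-high vowel (*apo*, *gura*, *fofe*).
The last vowel of *hu* is /u/, which is a high vowel, so the suffix is -ug, giving *huug*.
Since the last vowel of *joja* is /a/ (a non-high vowel), it takes -op, giving *jojaop*.

huug, jojaop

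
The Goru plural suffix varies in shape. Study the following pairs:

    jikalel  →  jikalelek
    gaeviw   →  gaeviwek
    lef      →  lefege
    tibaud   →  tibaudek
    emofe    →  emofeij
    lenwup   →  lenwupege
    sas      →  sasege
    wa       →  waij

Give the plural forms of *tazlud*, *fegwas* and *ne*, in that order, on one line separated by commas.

The pattern is voicing of the final sound: -ege when the stem ends in a voiceless consonant (*lef*, *lenwup*, *sas*); -ek when the stem ends in a voiced consonant (*jikalel*, *gaeviw*, *tibaud*); -ij when the stem ends in a vowel (*emofe*, *wa*).
*tazlud* — final sound /d/ (a voiced consonant) → -ek → *tazludek*.
*fegwas* — final sound /s/ (a voiceless consonant) → -ege → *fegwasege*.
Since the final sound of *ne* is /e/ (a vowel), it takes -ij, giving *neij*.

tazludek, fegwasege, neij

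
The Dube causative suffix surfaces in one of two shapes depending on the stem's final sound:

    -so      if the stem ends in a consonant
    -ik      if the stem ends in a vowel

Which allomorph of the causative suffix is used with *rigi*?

-ik

*rigi* — final sound /i/ (a vowel) → -ik.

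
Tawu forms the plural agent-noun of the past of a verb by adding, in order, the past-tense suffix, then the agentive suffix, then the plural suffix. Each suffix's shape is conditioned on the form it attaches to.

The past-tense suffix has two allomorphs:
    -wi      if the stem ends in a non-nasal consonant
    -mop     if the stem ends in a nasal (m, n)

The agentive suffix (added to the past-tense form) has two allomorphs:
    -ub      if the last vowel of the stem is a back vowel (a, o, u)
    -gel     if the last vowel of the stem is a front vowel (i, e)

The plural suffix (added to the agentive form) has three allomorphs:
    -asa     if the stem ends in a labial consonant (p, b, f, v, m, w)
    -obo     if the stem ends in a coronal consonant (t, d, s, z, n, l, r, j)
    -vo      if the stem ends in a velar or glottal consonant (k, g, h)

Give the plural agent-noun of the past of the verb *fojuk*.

fojukwigelobo

*fojuk* — final consonant /k/ (non-nasal) → -wi → *fojukwi*.
Since the last vowel of the past-tense form *fojukwi* is /i/ (a front vowel), it takes -gel, giving *fojukwigel*.
The final consonant of the agentive form *fojukwigel* is /l/, which is coronal, so the plural suffix is -obo, giving *fojukwigelobo*.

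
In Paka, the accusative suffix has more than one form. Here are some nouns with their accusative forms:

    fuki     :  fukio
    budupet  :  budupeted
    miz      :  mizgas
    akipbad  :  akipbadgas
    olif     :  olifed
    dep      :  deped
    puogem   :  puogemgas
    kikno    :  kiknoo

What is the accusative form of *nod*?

The alternation tracks the final sound of the stem — -ed when the stem ends in a voiceless consonant (*budupet*, *olif*, *dep*); -gas when the stem ends in a voiced consonant (*miz*, *akipbad*, *puogem*); -o when the stem ends in a vowel (*fuki*, *kikno*).
Since the final sound of *nod* is /d/ (a voiced consonant), it takes -gas, giving *nodgas*.

nodgas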